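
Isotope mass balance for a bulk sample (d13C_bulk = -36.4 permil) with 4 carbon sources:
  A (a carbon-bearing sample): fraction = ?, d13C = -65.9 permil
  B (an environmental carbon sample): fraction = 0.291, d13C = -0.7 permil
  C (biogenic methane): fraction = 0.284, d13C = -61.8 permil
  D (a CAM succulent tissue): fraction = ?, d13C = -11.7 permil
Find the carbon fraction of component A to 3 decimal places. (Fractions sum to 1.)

Let f_A and f_D be the unknown fractions; fractions sum to 1 so f_A + f_D = 0.425.
Mass balance: Σ fᵢ·δᵢ = δ_bulk ⇒ f_A·(-65.9) + f_D·(-11.7) = -36.4 − (-17.755) = -18.645
Substitute f_D = 0.425 − f_A:
f_A·(-65.9 − -11.7) = -18.645 − 0.425×(-11.7) = -13.673
f_A = -13.673 / -54.2 = 0.2523

0.252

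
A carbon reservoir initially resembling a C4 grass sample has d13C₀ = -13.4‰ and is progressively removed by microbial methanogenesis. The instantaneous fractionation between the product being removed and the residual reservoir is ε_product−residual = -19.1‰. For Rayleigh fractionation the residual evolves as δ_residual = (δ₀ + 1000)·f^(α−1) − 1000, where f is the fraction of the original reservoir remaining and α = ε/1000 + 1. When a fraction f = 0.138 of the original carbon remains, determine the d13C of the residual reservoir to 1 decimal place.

Rayleigh residual: δ_res = (δ₀ + 1000)·f^(α−1) − 1000
α = ε/1000 + 1 = 0.98090, so α − 1 = -0.01910
f^(α−1) = 0.138^(-0.01910) = 1.038552
δ_res = (-13.4 + 1000) × 1.038552 − 1000 = 1024.636 − 1000 = 24.64‰

24.6‰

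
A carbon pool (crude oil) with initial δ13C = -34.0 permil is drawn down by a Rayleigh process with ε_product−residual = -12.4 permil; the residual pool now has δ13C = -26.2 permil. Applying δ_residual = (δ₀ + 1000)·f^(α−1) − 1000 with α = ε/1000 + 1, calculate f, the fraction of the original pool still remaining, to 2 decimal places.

0.52

α − 1 = ε/1000 = -0.0124
(δ_res + 1000)/(δ₀ + 1000) = (-26.2 + 1000)/(-34.0 + 1000) = 973.8/966.0 = 1.008075
f = 1.008075^(1/-0.0124) = exp(ln(1.008075)/-0.0124) = exp(0.00804/-0.0124)
f = exp(-0.6486) = 0.5228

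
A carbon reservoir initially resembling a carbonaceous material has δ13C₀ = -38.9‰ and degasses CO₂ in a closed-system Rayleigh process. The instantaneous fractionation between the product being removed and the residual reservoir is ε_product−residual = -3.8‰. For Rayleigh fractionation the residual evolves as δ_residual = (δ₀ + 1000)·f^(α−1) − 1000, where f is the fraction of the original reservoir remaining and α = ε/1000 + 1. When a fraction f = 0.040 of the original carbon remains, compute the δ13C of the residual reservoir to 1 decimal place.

Rayleigh residual: δ_res = (δ₀ + 1000)·f^(α−1) − 1000
α = ε/1000 + 1 = 0.99620, so α − 1 = -0.00380
f^(α−1) = 0.040^(-0.00380) = 1.012307
δ_res = (-38.9 + 1000) × 1.012307 − 1000 = 972.928 − 1000 = -27.07‰

-27.1‰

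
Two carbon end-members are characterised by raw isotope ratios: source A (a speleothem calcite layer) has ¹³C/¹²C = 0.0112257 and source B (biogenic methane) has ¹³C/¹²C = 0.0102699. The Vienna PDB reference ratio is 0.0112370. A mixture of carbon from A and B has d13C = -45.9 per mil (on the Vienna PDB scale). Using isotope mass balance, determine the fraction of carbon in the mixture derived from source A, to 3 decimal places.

0.472

δ_A = (0.0112257/0.0112370 − 1)×1000 = (0.998994 − 1)×1000 = -1.006 per mil
δ_B = (0.0102699/0.0112370 − 1)×1000 = (0.913936 − 1)×1000 = -86.064 per mil
f_A = (δ_mix − δ_B)/(δ_A − δ_B) = (-45.9 − (-86.064))/(-1.006 − (-86.064))
f_A = 40.164 / 85.058 = 0.4722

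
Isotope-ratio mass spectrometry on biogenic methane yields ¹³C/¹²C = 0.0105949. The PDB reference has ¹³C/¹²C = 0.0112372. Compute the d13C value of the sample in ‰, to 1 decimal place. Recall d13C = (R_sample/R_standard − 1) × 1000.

d13C = (R_sample / R_standard − 1) × 1000
R_sample / R_standard = 0.0105949 / 0.0112372 = 0.942842
d13C = (0.942842 − 1) × 1000 = -57.16‰

-57.2‰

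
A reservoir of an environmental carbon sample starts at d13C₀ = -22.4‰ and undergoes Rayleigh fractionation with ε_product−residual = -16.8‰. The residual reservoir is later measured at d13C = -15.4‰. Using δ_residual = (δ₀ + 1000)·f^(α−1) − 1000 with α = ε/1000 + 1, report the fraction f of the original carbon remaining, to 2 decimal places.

α − 1 = ε/1000 = -0.0168
(δ_res + 1000)/(δ₀ + 1000) = (-15.4 + 1000)/(-22.4 + 1000) = 984.6/977.6 = 1.007160
f = 1.007160^(1/-0.0168) = exp(ln(1.007160)/-0.0168) = exp(0.00713/-0.0168)
f = exp(-0.4247) = 0.6540

0.65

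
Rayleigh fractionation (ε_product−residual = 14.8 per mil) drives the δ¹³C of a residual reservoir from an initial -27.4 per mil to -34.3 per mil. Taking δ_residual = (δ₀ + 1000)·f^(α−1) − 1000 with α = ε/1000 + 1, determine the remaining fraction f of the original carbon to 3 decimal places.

α − 1 = ε/1000 = 0.0148
(δ_res + 1000)/(δ₀ + 1000) = (-34.3 + 1000)/(-27.4 + 1000) = 965.7/972.6 = 0.992906
f = 0.992906^(1/0.0148) = exp(ln(0.992906)/0.0148) = exp(-0.00712/0.0148)
f = exp(-0.4811) = 0.6181

0.618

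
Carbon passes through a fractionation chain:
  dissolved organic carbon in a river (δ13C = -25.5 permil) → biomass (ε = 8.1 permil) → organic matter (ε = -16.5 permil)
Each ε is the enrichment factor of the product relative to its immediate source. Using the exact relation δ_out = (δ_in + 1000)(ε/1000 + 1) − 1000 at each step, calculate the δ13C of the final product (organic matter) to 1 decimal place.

-33.8 permil

step 1: δ = (-25.50 + 1000)·(8.1/1000 + 1) − 1000 = -17.61 permil
step 2: δ = (-17.61 + 1000)·(-16.5/1000 + 1) − 1000 = -33.82 permil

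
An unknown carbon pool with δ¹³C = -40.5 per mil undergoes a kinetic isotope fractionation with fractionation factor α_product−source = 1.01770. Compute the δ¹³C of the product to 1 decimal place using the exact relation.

-23.5 per mil

δ_product = (δ_source + 1000)·α − 1000
δ_product = (-40.5 + 1000) × 1.01770 − 1000
δ_product = 976.483 − 1000 = -23.52 per mil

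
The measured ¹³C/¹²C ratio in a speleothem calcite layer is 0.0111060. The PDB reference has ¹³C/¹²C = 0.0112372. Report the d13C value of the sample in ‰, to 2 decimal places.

-11.68‰

d13C = (R_sample / R_standard − 1) × 1000
R_sample / R_standard = 0.0111060 / 0.0112372 = 0.988324
d13C = (0.988324 − 1) × 1000 = -11.676‰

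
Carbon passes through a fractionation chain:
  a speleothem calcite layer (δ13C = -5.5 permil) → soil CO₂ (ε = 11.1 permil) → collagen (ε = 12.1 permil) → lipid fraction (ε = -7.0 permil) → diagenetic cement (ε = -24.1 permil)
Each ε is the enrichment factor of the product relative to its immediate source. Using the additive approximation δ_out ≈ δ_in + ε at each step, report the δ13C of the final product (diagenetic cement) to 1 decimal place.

step 1: δ ≈ -5.5 + (11.1) = 5.6 permil
step 2: δ ≈ 5.6 + (12.1) = 17.7 permil
step 3: δ ≈ 17.7 + (-7.0) = 10.7 permil
step 4: δ ≈ 10.7 + (-24.1) = -13.4 permil

-13.4 permil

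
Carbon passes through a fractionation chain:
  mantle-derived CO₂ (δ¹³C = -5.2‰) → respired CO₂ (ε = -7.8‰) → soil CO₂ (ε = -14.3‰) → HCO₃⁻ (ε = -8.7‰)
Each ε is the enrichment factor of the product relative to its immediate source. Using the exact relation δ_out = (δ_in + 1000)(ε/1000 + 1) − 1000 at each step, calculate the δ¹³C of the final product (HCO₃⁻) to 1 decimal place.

step 1: δ = (-5.20 + 1000)·(-7.8/1000 + 1) − 1000 = -12.96‰
step 2: δ = (-12.96 + 1000)·(-14.3/1000 + 1) − 1000 = -27.07‰
step 3: δ = (-27.07 + 1000)·(-8.7/1000 + 1) − 1000 = -35.54‰

-35.5‰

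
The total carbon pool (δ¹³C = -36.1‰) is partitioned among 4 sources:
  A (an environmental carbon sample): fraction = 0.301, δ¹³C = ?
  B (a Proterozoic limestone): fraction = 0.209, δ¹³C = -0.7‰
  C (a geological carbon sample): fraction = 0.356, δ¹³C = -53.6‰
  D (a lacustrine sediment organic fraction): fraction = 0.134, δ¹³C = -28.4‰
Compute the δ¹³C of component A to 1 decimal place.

-43.4‰

Isotope mass balance: δ_bulk = Σ fᵢ·δᵢ.
-36.1 = 0.301×δ_A + 0.209×(-0.7) + 0.356×(-53.6) + 0.134×(-28.4)
0.301·δ_A = -36.1 − (-23.033) = -13.067
δ_A = -13.067 / 0.301 = -43.41‰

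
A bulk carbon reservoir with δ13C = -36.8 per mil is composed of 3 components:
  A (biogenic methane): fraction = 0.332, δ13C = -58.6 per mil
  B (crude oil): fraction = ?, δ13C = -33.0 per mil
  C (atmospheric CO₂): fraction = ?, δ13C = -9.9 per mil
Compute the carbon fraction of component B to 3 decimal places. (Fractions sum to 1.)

0.465

Let f_B and f_C be the unknown fractions; fractions sum to 1 so f_B + f_C = 0.668.
Mass balance: Σ fᵢ·δᵢ = δ_bulk ⇒ f_B·(-33.0) + f_C·(-9.9) = -36.8 − (-19.455) = -17.345
Substitute f_C = 0.668 − f_B:
f_B·(-33.0 − -9.9) = -17.345 − 0.668×(-9.9) = -10.732
f_B = -10.732 / -23.1 = 0.4646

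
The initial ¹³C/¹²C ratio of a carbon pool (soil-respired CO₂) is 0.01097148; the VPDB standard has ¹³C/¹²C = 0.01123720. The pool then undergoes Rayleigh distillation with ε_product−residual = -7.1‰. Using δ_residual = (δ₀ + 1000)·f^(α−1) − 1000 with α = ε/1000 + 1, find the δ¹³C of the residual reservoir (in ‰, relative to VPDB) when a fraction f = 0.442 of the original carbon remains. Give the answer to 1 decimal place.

-18.0‰

δ₀ = (0.01097148/0.01123720 − 1)×1000 = (0.976354 − 1)×1000 = -23.646‰
α − 1 = ε/1000 = -0.0071
f^(α−1) = 0.442^(-0.0071) = 1.005814
δ_res = (-23.646 + 1000) × 1.005814 − 1000 = 982.030 − 1000 = -17.97‰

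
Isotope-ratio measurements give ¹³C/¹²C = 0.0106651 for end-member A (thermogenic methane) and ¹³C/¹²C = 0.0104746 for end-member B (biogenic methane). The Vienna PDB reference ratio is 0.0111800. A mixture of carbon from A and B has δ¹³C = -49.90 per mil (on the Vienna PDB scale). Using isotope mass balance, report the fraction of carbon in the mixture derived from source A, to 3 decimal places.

δ_A = (0.0106651/0.0111800 − 1)×1000 = (0.953945 − 1)×1000 = -46.055 per mil
δ_B = (0.0104746/0.0111800 − 1)×1000 = (0.936905 − 1)×1000 = -63.095 per mil
f_A = (δ_mix − δ_B)/(δ_A − δ_B) = (-49.90 − (-63.095))/(-46.055 − (-63.095))
f_A = 13.195 / 17.039 = 0.7744

0.774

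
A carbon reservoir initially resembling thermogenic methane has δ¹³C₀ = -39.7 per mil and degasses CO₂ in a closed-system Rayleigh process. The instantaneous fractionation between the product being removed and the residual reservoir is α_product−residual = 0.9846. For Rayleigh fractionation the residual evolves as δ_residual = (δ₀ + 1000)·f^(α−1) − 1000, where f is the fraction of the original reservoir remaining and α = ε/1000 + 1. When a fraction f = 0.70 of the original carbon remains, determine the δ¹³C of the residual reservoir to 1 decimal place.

Rayleigh residual: δ_res = (δ₀ + 1000)·f^(α−1) − 1000
α − 1 = -0.01540
f^(α−1) = 0.70^(-0.01540) = 1.005508
δ_res = (-39.7 + 1000) × 1.005508 − 1000 = 965.589 − 1000 = -34.41 per mil

-34.4 per mil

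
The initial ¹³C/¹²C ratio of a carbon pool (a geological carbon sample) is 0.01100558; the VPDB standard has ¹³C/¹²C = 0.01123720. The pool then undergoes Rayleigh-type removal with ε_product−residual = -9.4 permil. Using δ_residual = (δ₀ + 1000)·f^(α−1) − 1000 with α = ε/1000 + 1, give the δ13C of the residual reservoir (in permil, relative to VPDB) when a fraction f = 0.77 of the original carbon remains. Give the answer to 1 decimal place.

-18.2 permil

δ₀ = (0.01100558/0.01123720 − 1)×1000 = (0.979388 − 1)×1000 = -20.612 permil
α − 1 = ε/1000 = -0.0094
f^(α−1) = 0.77^(-0.0094) = 1.002460
δ_res = (-20.612 + 1000) × 1.002460 − 1000 = 981.797 − 1000 = -18.20 permil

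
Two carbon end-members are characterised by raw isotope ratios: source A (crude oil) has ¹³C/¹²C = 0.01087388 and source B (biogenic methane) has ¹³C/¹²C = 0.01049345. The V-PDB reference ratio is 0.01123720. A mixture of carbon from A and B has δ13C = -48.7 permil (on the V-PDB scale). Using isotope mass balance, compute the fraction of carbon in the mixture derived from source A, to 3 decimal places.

0.517

δ_A = (0.01087388/0.01123720 − 1)×1000 = (0.967668 − 1)×1000 = -32.332 permil
δ_B = (0.01049345/0.01123720 − 1)×1000 = (0.933814 − 1)×1000 = -66.186 permil
f_A = (δ_mix − δ_B)/(δ_A − δ_B) = (-48.7 − (-66.186))/(-32.332 − (-66.186))
f_A = 17.486 / 33.855 = 0.5165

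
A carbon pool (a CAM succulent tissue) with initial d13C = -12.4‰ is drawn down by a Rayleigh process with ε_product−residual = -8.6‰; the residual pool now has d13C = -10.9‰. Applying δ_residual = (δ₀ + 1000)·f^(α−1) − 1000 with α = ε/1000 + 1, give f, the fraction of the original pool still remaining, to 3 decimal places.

α − 1 = ε/1000 = -0.0086
(δ_res + 1000)/(δ₀ + 1000) = (-10.9 + 1000)/(-12.4 + 1000) = 989.1/987.6 = 1.001519
f = 1.001519^(1/-0.0086) = exp(ln(1.001519)/-0.0086) = exp(0.00152/-0.0086)
f = exp(-0.1765) = 0.8382

0.838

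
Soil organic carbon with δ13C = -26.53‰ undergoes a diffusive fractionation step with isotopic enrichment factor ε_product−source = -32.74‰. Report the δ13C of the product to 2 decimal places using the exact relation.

-58.40‰

Exactly, δ_product = (δ_source + 1000)·(ε/1000 + 1) − 1000.
δ_product = (-26.53 + 1000) × (-32.74/1000 + 1) − 1000
δ_product = -58.401‰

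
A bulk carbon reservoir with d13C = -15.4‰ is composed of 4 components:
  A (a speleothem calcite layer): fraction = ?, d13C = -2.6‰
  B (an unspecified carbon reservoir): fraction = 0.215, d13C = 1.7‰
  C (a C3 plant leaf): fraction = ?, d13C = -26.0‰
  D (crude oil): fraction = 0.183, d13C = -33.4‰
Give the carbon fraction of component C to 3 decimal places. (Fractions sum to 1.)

Let f_C and f_A be the unknown fractions; fractions sum to 1 so f_C + f_A = 0.602.
Mass balance: Σ fᵢ·δᵢ = δ_bulk ⇒ f_C·(-26.0) + f_A·(-2.6) = -15.4 − (-5.747) = -9.653
Substitute f_A = 0.602 − f_C:
f_C·(-26.0 − -2.6) = -9.653 − 0.602×(-2.6) = -8.088
f_C = -8.088 / -23.4 = 0.3456

0.346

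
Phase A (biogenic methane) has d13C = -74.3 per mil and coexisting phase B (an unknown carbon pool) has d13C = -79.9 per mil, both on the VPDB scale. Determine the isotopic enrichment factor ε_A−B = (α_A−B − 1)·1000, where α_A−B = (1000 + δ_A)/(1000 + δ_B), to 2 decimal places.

6.09 per mil

α_A−B = (1000 + -74.3) / (1000 + -79.9) = 925.7 / 920.1 = 1.006086
ε_A−B = (1.006086 − 1) × 1000 = 6.086 per mil
(The approximation ε ≈ δ_A − δ_B would give 5.6 per mil.)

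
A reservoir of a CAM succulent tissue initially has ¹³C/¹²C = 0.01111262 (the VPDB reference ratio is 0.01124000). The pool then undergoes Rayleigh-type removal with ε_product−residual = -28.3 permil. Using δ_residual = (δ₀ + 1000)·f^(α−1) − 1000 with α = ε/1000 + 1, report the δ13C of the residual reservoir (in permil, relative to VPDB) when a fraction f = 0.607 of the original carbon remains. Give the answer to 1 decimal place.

δ₀ = (0.01111262/0.01124000 − 1)×1000 = (0.988667 − 1)×1000 = -11.333 permil
α − 1 = ε/1000 = -0.0283
f^(α−1) = 0.607^(-0.0283) = 1.014228
δ_res = (-11.333 + 1000) × 1.014228 − 1000 = 1002.734 − 1000 = 2.73 permil

2.7 permil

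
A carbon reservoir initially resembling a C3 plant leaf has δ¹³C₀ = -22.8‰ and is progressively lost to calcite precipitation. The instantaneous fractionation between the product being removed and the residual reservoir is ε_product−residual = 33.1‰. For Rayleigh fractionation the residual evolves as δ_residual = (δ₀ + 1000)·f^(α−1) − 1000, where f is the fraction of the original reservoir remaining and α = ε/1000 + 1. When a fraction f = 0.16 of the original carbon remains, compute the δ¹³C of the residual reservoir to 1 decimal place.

-80.3‰

Rayleigh residual: δ_res = (δ₀ + 1000)·f^(α−1) − 1000
α = ε/1000 + 1 = 1.03310, so α − 1 = 0.03310
f^(α−1) = 0.16^(0.03310) = 0.941145
δ_res = (-22.8 + 1000) × 0.941145 − 1000 = 919.687 − 1000 = -80.31‰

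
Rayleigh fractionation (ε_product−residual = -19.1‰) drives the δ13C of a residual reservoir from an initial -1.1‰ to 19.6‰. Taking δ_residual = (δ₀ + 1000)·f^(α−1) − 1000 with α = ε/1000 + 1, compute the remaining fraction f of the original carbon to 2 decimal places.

α − 1 = ε/1000 = -0.0191
(δ_res + 1000)/(δ₀ + 1000) = (19.6 + 1000)/(-1.1 + 1000) = 1019.6/998.9 = 1.020723
f = 1.020723^(1/-0.0191) = exp(ln(1.020723)/-0.0191) = exp(0.02051/-0.0191)
f = exp(-1.0739) = 0.3417

0.34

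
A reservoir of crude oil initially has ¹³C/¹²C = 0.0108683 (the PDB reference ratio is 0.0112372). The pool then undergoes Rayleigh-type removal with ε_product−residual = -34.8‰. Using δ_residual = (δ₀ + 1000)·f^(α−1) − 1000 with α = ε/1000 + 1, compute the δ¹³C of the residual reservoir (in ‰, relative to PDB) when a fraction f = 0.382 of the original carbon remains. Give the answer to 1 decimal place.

0.1‰

δ₀ = (0.0108683/0.0112372 − 1)×1000 = (0.967172 − 1)×1000 = -32.828‰
α − 1 = ε/1000 = -0.0348
f^(α−1) = 0.382^(-0.0348) = 1.034056
δ_res = (-32.828 + 1000) × 1.034056 − 1000 = 1000.110 − 1000 = 0.11‰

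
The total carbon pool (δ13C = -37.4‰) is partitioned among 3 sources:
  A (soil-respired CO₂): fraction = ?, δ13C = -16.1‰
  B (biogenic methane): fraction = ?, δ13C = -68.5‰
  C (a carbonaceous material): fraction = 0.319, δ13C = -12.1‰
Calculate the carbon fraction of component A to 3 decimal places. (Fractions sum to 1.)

Let f_A and f_B be the unknown fractions; fractions sum to 1 so f_A + f_B = 0.681.
Mass balance: Σ fᵢ·δᵢ = δ_bulk ⇒ f_A·(-16.1) + f_B·(-68.5) = -37.4 − (-3.860) = -33.540
Substitute f_B = 0.681 − f_A:
f_A·(-16.1 − -68.5) = -33.540 − 0.681×(-68.5) = 13.108
f_A = 13.108 / 52.4 = 0.2502

0.250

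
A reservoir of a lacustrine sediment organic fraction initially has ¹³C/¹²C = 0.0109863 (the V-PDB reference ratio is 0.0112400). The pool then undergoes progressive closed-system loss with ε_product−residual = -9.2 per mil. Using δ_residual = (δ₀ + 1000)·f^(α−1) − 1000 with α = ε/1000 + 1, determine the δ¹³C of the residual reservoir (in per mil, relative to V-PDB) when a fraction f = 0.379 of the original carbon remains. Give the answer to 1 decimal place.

δ₀ = (0.0109863/0.0112400 − 1)×1000 = (0.977429 − 1)×1000 = -22.571 per mil
α − 1 = ε/1000 = -0.0092
f^(α−1) = 0.379^(-0.0092) = 1.008966
δ_res = (-22.571 + 1000) × 1.008966 − 1000 = 986.192 − 1000 = -13.81 per mil

-13.8 per mil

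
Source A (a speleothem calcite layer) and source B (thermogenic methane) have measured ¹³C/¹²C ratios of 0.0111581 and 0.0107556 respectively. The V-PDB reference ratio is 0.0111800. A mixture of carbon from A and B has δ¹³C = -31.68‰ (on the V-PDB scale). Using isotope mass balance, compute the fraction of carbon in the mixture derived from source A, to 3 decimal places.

δ_A = (0.0111581/0.0111800 − 1)×1000 = (0.998041 − 1)×1000 = -1.959‰
δ_B = (0.0107556/0.0111800 − 1)×1000 = (0.962039 − 1)×1000 = -37.961‰
f_A = (δ_mix − δ_B)/(δ_A − δ_B) = (-31.68 − (-37.961))/(-1.959 − (-37.961))
f_A = 6.281 / 36.002 = 0.1745

0.174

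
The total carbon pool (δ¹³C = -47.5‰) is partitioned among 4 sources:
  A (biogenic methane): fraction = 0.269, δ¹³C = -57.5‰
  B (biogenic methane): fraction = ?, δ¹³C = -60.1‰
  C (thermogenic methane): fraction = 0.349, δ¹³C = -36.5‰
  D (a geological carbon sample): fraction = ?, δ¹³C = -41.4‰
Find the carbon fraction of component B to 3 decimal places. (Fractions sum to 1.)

0.186

Let f_B and f_D be the unknown fractions; fractions sum to 1 so f_B + f_D = 0.382.
Mass balance: Σ fᵢ·δᵢ = δ_bulk ⇒ f_B·(-60.1) + f_D·(-41.4) = -47.5 − (-28.206) = -19.294
Substitute f_D = 0.382 − f_B:
f_B·(-60.1 − -41.4) = -19.294 − 0.382×(-41.4) = -3.479
f_B = -3.479 / -18.7 = 0.1861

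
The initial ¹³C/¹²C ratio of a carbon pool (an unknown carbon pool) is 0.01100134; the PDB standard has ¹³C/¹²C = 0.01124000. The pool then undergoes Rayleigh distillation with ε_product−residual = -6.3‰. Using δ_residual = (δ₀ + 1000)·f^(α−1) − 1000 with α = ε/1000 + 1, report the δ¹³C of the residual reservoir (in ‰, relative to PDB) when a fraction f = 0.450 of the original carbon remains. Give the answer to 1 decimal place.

δ₀ = (0.01100134/0.01124000 − 1)×1000 = (0.978767 − 1)×1000 = -21.233‰
α − 1 = ε/1000 = -0.0063
f^(α−1) = 0.450^(-0.0063) = 1.005043
δ_res = (-21.233 + 1000) × 1.005043 − 1000 = 983.703 − 1000 = -16.30‰

-16.3‰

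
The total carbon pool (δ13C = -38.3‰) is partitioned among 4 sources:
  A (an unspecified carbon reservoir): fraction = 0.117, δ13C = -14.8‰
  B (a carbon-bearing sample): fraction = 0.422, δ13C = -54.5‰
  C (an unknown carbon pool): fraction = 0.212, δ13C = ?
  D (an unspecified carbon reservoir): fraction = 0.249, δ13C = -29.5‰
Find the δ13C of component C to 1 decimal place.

Isotope mass balance: δ_bulk = Σ fᵢ·δᵢ.
-38.3 = 0.117×(-14.8) + 0.422×(-54.5) + 0.212×δ_C + 0.249×(-29.5)
0.212·δ_C = -38.3 − (-32.076) = -6.224
δ_C = -6.224 / 0.212 = -29.36‰

-29.4‰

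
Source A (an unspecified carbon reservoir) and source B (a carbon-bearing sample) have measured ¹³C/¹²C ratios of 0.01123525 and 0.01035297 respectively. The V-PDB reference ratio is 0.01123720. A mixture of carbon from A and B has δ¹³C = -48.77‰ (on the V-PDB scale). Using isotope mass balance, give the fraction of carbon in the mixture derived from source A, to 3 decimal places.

0.381

δ_A = (0.01123525/0.01123720 − 1)×1000 = (0.999826 − 1)×1000 = -0.174‰
δ_B = (0.01035297/0.01123720 − 1)×1000 = (0.921312 − 1)×1000 = -78.688‰
f_A = (δ_mix − δ_B)/(δ_A − δ_B) = (-48.77 − (-78.688))/(-0.174 − (-78.688))
f_A = 29.918 / 78.514 = 0.3810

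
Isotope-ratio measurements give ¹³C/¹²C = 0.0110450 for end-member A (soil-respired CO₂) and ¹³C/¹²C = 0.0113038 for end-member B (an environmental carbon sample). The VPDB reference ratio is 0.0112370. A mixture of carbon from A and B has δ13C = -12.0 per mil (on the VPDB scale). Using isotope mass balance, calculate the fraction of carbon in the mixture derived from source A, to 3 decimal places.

δ_A = (0.0110450/0.0112370 − 1)×1000 = (0.982914 − 1)×1000 = -17.086 per mil
δ_B = (0.0113038/0.0112370 − 1)×1000 = (1.005945 − 1)×1000 = 5.945 per mil
f_A = (δ_mix − δ_B)/(δ_A − δ_B) = (-12.0 − (5.945))/(-17.086 − (5.945))
f_A = -17.945 / -23.031 = 0.7791

0.779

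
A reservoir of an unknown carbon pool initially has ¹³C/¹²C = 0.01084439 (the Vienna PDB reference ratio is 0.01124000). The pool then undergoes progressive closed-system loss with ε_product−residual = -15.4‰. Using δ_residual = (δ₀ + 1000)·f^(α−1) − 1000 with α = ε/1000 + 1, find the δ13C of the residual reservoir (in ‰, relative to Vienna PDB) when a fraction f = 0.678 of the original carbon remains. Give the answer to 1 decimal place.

-29.4‰

δ₀ = (0.01084439/0.01124000 − 1)×1000 = (0.964803 − 1)×1000 = -35.197‰
α − 1 = ε/1000 = -0.0154
f^(α−1) = 0.678^(-0.0154) = 1.006003
δ_res = (-35.197 + 1000) × 1.006003 − 1000 = 970.595 − 1000 = -29.41‰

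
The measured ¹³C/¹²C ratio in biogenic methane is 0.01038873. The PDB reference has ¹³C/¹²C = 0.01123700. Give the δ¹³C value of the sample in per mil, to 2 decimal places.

-75.49 per mil

δ¹³C = (R_sample / R_standard − 1) × 1000
R_sample / R_standard = 0.01038873 / 0.01123700 = 0.924511
δ¹³C = (0.924511 − 1) × 1000 = -75.489 per mil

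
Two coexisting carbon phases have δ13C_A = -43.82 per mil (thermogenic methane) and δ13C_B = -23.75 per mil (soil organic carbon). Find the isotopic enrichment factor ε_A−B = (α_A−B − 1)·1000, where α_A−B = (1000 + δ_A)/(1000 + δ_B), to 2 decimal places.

α_A−B = (1000 + -43.82) / (1000 + -23.75) = 956.18 / 976.25 = 0.979442
ε_A−B = (0.979442 − 1) × 1000 = -20.558 per mil
(The approximation ε ≈ δ_A − δ_B would give -20.07 per mil.)

-20.56 per mil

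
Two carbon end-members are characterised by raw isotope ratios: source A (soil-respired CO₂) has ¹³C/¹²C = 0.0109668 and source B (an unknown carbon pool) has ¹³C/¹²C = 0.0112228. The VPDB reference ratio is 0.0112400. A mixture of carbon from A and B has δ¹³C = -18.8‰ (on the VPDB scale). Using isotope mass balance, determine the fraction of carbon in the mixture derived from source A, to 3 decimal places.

δ_A = (0.0109668/0.0112400 − 1)×1000 = (0.975694 − 1)×1000 = -24.306‰
δ_B = (0.0112228/0.0112400 − 1)×1000 = (0.998470 − 1)×1000 = -1.530‰
f_A = (δ_mix − δ_B)/(δ_A − δ_B) = (-18.8 − (-1.530))/(-24.306 − (-1.530))
f_A = -17.270 / -22.776 = 0.7583

0.758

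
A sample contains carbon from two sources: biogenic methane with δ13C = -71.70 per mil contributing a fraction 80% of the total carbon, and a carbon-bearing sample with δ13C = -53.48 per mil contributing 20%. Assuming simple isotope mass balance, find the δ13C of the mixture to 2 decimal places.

-68.06 per mil

δ_mix = f_A·δ_A + f_B·δ_B
δ_mix = 0.80 × (-71.70) + 0.20 × (-53.48)
δ_mix = -57.360 + -10.696 = -68.056 per mil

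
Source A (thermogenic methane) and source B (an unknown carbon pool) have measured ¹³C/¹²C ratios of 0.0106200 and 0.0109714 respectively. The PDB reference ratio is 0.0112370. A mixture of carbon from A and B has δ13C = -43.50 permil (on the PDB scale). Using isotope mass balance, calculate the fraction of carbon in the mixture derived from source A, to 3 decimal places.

0.635

δ_A = (0.0106200/0.0112370 − 1)×1000 = (0.945092 − 1)×1000 = -54.908 permil
δ_B = (0.0109714/0.0112370 − 1)×1000 = (0.976364 − 1)×1000 = -23.636 permil
f_A = (δ_mix − δ_B)/(δ_A − δ_B) = (-43.50 − (-23.636))/(-54.908 − (-23.636))
f_A = -19.864 / -31.272 = 0.6352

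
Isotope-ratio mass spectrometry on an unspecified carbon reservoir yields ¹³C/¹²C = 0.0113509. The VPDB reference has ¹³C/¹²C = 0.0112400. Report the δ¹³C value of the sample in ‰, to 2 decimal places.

δ¹³C = (R_sample / R_standard − 1) × 1000
R_sample / R_standard = 0.0113509 / 0.0112400 = 1.009867
δ¹³C = (1.009867 − 1) × 1000 = 9.867‰

9.87‰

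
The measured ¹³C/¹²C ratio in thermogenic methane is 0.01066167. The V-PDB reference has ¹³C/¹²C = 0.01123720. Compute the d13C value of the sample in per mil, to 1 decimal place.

d13C = (R_sample / R_standard − 1) × 1000
R_sample / R_standard = 0.01066167 / 0.01123720 = 0.948784
d13C = (0.948784 − 1) × 1000 = -51.22 per mil

-51.2 per mil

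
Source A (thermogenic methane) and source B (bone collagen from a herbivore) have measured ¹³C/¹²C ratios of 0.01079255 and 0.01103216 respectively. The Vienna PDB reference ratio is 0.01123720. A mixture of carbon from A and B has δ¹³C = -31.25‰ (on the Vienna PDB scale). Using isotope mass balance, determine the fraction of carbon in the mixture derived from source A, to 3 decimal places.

δ_A = (0.01079255/0.01123720 − 1)×1000 = (0.960431 − 1)×1000 = -39.569‰
δ_B = (0.01103216/0.01123720 − 1)×1000 = (0.981753 − 1)×1000 = -18.247‰
f_A = (δ_mix − δ_B)/(δ_A − δ_B) = (-31.25 − (-18.247))/(-39.569 − (-18.247))
f_A = -13.003 / -21.323 = 0.6098

0.610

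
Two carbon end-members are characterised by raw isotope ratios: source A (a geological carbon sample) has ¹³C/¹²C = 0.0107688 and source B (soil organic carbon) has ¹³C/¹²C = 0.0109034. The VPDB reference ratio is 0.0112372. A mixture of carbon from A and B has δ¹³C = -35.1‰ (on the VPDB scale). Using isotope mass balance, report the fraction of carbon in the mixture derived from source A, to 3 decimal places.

0.450

δ_A = (0.0107688/0.0112372 − 1)×1000 = (0.958317 − 1)×1000 = -41.683‰
δ_B = (0.0109034/0.0112372 − 1)×1000 = (0.970295 − 1)×1000 = -29.705‰
f_A = (δ_mix − δ_B)/(δ_A − δ_B) = (-35.1 − (-29.705))/(-41.683 − (-29.705))
f_A = -5.395 / -11.978 = 0.4504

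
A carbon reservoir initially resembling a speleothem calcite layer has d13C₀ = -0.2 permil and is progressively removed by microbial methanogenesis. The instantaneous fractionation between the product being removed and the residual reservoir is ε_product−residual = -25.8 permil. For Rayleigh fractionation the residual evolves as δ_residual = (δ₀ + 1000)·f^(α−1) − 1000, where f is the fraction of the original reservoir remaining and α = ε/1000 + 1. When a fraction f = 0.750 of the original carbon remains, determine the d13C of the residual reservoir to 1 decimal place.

7.2 permil

Rayleigh residual: δ_res = (δ₀ + 1000)·f^(α−1) − 1000
α = ε/1000 + 1 = 0.97420, so α − 1 = -0.02580
f^(α−1) = 0.750^(-0.02580) = 1.007450
δ_res = (-0.2 + 1000) × 1.007450 − 1000 = 1007.248 − 1000 = 7.25 permil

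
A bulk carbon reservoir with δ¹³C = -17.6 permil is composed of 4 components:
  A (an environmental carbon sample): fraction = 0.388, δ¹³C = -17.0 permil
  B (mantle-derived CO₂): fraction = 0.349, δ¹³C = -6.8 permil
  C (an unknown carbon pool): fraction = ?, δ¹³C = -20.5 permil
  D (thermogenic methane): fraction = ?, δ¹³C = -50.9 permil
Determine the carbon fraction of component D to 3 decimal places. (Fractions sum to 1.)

0.107

Let f_D and f_C be the unknown fractions; fractions sum to 1 so f_D + f_C = 0.263.
Mass balance: Σ fᵢ·δᵢ = δ_bulk ⇒ f_D·(-50.9) + f_C·(-20.5) = -17.6 − (-8.969) = -8.631
Substitute f_C = 0.263 − f_D:
f_D·(-50.9 − -20.5) = -8.631 − 0.263×(-20.5) = -3.239
f_D = -3.239 / -30.4 = 0.1066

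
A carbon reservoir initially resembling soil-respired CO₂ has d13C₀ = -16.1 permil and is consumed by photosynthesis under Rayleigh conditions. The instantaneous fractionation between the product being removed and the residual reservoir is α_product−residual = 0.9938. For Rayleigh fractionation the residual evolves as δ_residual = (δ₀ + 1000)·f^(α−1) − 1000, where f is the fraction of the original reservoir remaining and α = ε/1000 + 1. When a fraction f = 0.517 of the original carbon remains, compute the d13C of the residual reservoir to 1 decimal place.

Rayleigh residual: δ_res = (δ₀ + 1000)·f^(α−1) − 1000
α − 1 = -0.00620
f^(α−1) = 0.517^(-0.00620) = 1.004099
δ_res = (-16.1 + 1000) × 1.004099 − 1000 = 987.933 − 1000 = -12.07 permil

-12.1 permil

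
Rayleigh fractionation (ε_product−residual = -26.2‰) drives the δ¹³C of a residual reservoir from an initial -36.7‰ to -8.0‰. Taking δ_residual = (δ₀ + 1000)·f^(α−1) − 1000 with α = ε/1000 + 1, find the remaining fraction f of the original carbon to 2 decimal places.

α − 1 = ε/1000 = -0.0262
(δ_res + 1000)/(δ₀ + 1000) = (-8.0 + 1000)/(-36.7 + 1000) = 992.0/963.3 = 1.029793
f = 1.029793^(1/-0.0262) = exp(ln(1.029793)/-0.0262) = exp(0.02936/-0.0262)
f = exp(-1.1205) = 0.3261

0.33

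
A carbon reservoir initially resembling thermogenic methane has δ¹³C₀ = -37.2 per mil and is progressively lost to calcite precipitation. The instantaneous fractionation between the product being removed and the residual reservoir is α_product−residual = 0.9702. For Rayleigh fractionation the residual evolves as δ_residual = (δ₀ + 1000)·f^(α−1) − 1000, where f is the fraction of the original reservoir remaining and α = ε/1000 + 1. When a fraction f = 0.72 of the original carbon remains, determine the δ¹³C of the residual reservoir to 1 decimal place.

-27.7 per mil

Rayleigh residual: δ_res = (δ₀ + 1000)·f^(α−1) − 1000
α − 1 = -0.02980
f^(α−1) = 0.72^(-0.02980) = 1.009837
δ_res = (-37.2 + 1000) × 1.009837 − 1000 = 972.272 − 1000 = -27.73 per mil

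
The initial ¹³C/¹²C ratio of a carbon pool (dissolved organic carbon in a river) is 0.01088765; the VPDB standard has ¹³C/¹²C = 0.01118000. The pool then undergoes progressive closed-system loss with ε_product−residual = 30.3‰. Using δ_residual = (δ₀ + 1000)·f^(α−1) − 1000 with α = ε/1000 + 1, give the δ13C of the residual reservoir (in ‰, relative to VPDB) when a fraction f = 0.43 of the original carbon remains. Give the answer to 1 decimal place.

δ₀ = (0.01088765/0.01118000 − 1)×1000 = (0.973851 − 1)×1000 = -26.149‰
α − 1 = ε/1000 = 0.0303
f^(α−1) = 0.43^(0.0303) = 0.974752
δ_res = (-26.149 + 1000) × 0.974752 − 1000 = 949.263 − 1000 = -50.74‰

-50.7‰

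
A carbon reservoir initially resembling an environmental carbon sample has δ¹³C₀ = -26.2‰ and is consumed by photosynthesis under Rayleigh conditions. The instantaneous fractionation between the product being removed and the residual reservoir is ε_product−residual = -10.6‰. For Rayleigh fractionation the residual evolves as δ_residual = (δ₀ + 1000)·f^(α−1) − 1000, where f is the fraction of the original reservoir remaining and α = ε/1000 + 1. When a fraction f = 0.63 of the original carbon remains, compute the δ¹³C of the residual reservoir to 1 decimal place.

Rayleigh residual: δ_res = (δ₀ + 1000)·f^(α−1) − 1000
α = ε/1000 + 1 = 0.98940, so α − 1 = -0.01060
f^(α−1) = 0.63^(-0.01060) = 1.004910
δ_res = (-26.2 + 1000) × 1.004910 − 1000 = 978.581 − 1000 = -21.42‰

-21.4‰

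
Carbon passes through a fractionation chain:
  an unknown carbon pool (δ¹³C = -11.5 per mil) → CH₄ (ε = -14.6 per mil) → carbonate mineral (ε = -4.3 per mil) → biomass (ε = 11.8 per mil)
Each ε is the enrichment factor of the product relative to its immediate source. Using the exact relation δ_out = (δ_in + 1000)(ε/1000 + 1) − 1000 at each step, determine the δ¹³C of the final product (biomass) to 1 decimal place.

-18.7 per mil

step 1: δ = (-11.50 + 1000)·(-14.6/1000 + 1) − 1000 = -25.93 per mil
step 2: δ = (-25.93 + 1000)·(-4.3/1000 + 1) − 1000 = -30.12 per mil
step 3: δ = (-30.12 + 1000)·(11.8/1000 + 1) − 1000 = -18.68 per mil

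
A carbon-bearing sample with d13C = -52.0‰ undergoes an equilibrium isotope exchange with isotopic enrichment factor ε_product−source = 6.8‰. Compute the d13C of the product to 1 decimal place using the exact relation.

-45.6‰

Exactly, δ_product = (δ_source + 1000)·(ε/1000 + 1) − 1000.
δ_product = (-52.0 + 1000) × (6.8/1000 + 1) − 1000
δ_product = -45.55‰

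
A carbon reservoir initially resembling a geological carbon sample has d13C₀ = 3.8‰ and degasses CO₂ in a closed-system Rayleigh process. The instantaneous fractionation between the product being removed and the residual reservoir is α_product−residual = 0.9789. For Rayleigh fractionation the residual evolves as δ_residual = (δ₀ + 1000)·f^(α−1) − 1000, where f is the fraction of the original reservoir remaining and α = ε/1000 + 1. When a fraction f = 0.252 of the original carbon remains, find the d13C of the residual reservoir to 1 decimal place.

Rayleigh residual: δ_res = (δ₀ + 1000)·f^(α−1) − 1000
α − 1 = -0.02110
f^(α−1) = 0.252^(-0.02110) = 1.029510
δ_res = (3.8 + 1000) × 1.029510 − 1000 = 1033.422 − 1000 = 33.42‰

33.4‰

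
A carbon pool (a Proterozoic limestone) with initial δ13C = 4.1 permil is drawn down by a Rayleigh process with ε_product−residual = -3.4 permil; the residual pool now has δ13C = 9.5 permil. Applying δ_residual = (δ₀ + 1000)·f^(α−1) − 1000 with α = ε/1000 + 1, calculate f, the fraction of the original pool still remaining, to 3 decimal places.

α − 1 = ε/1000 = -0.0034
(δ_res + 1000)/(δ₀ + 1000) = (9.5 + 1000)/(4.1 + 1000) = 1009.5/1004.1 = 1.005378
f = 1.005378^(1/-0.0034) = exp(ln(1.005378)/-0.0034) = exp(0.00536/-0.0034)
f = exp(-1.5775) = 0.2065

0.206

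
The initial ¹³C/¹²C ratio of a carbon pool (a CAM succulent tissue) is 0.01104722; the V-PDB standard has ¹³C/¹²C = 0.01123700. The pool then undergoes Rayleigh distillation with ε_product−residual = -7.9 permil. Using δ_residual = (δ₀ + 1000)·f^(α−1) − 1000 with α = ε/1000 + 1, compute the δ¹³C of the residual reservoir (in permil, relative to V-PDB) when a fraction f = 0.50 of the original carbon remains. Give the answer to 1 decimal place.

δ₀ = (0.01104722/0.01123700 − 1)×1000 = (0.983111 − 1)×1000 = -16.889 permil
α − 1 = ε/1000 = -0.0079
f^(α−1) = 0.50^(-0.0079) = 1.005491
δ_res = (-16.889 + 1000) × 1.005491 − 1000 = 988.509 − 1000 = -11.49 permil

-11.5 permil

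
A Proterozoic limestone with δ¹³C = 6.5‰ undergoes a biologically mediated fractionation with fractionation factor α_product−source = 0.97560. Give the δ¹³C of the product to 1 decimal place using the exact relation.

δ_product = (δ_source + 1000)·α − 1000
δ_product = (6.5 + 1000) × 0.97560 − 1000
δ_product = 981.941 − 1000 = -18.06‰

-18.1‰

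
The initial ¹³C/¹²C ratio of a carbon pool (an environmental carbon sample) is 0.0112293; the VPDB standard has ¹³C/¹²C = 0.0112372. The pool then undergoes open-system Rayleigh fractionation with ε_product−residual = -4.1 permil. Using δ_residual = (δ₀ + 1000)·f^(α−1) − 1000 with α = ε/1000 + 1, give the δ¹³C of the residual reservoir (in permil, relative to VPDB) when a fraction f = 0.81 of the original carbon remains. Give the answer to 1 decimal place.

δ₀ = (0.0112293/0.0112372 − 1)×1000 = (0.999297 − 1)×1000 = -0.703 permil
α − 1 = ε/1000 = -0.0041
f^(α−1) = 0.81^(-0.0041) = 1.000864
δ_res = (-0.703 + 1000) × 1.000864 − 1000 = 1000.161 − 1000 = 0.16 permil

0.2 permil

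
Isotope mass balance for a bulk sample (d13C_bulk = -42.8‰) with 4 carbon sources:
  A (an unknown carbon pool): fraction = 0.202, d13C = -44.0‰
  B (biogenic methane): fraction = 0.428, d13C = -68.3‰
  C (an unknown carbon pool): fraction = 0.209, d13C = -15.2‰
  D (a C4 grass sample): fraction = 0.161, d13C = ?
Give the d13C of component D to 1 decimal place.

-9.3‰

Isotope mass balance: δ_bulk = Σ fᵢ·δᵢ.
-42.8 = 0.202×(-44.0) + 0.428×(-68.3) + 0.209×(-15.2) + 0.161×δ_D
0.161·δ_D = -42.8 − (-41.297) = -1.503
δ_D = -1.503 / 0.161 = -9.33‰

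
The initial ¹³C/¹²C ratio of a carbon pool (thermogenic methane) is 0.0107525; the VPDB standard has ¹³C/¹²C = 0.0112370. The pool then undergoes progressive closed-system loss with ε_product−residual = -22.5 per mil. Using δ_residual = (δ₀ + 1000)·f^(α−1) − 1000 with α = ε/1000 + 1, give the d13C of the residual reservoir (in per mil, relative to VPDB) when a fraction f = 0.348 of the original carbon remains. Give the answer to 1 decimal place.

δ₀ = (0.0107525/0.0112370 − 1)×1000 = (0.956884 − 1)×1000 = -43.116 per mil
α − 1 = ε/1000 = -0.0225
f^(α−1) = 0.348^(-0.0225) = 1.024034
δ_res = (-43.116 + 1000) × 1.024034 − 1000 = 979.881 − 1000 = -20.12 per mil

-20.1 per mil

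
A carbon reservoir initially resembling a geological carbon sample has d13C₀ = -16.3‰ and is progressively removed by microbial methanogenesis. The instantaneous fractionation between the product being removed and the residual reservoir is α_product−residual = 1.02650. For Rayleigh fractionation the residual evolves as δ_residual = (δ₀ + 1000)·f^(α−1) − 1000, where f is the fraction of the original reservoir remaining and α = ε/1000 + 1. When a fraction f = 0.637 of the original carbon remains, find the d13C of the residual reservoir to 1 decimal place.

-28.0‰

Rayleigh residual: δ_res = (δ₀ + 1000)·f^(α−1) − 1000
α − 1 = 0.02650
f^(α−1) = 0.637^(0.02650) = 0.988120
δ_res = (-16.3 + 1000) × 0.988120 − 1000 = 972.014 − 1000 = -27.99‰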